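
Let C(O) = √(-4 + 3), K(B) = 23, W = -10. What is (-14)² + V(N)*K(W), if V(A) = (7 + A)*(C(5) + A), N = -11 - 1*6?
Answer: 4106 - 230*I ≈ 4106.0 - 230.0*I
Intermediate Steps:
C(O) = I (C(O) = √(-1) = I)
N = -17 (N = -11 - 6 = -17)
V(A) = (7 + A)*(I + A)
(-14)² + V(N)*K(W) = (-14)² + ((-17)² + 7*I - 17*(7 + I))*23 = 196 + (289 + 7*I + (-119 - 17*I))*23 = 196 + (170 - 10*I)*23 = 196 + (3910 - 230*I) = 4106 - 230*I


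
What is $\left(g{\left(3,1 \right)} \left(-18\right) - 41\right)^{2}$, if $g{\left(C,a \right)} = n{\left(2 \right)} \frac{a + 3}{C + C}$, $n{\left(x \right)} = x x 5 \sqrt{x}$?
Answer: $116881 + 19680 \sqrt{2} \approx 1.4471 \cdot 10^{5}$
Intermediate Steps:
$n{\left(x \right)} = 5 x^{\frac{5}{2}}$ ($n{\left(x \right)} = x^{2} \cdot 5 \sqrt{x} = 5 x^{2} \sqrt{x} = 5 x^{\frac{5}{2}}$)
$g{\left(C,a \right)} = \frac{10 \sqrt{2} \left(3 + a\right)}{C}$ ($g{\left(C,a \right)} = 5 \cdot 2^{\frac{5}{2}} \frac{a + 3}{C + C} = 5 \cdot 4 \sqrt{2} \frac{3 + a}{2 C} = 20 \sqrt{2} \left(3 + a\right) \frac{1}{2 C} = 20 \sqrt{2} \frac{3 + a}{2 C} = \frac{10 \sqrt{2} \left(3 + a\right)}{C}$)
$\left(g{\left(3,1 \right)} \left(-18\right) - 41\right)^{2} = \left(\frac{10 \sqrt{2} \left(3 + 1\right)}{3} \left(-18\right) - 41\right)^{2} = \left(10 \sqrt{2} \cdot \frac{1}{3} \cdot 4 \left(-18\right) - 41\right)^{2} = \left(\frac{40 \sqrt{2}}{3} \left(-18\right) - 41\right)^{2} = \left(- 240 \sqrt{2} - 41\right)^{2} = \left(-41 - 240 \sqrt{2}\right)^{2}$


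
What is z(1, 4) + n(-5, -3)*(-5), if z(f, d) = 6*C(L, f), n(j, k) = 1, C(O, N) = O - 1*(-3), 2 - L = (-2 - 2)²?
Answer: -71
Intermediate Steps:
L = -14 (L = 2 - (-2 - 2)² = 2 - 1*(-4)² = 2 - 1*16 = 2 - 16 = -14)
C(O, N) = 3 + O (C(O, N) = O + 3 = 3 + O)
z(f, d) = -66 (z(f, d) = 6*(3 - 14) = 6*(-11) = -66)
z(1, 4) + n(-5, -3)*(-5) = -66 + 1*(-5) = -66 - 5 = -71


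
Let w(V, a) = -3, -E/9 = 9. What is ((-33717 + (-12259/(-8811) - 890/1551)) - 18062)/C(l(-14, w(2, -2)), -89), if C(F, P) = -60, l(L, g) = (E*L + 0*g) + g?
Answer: 1072111280/1242351 ≈ 862.97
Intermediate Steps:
E = -81 (E = -9*9 = -81)
l(L, g) = g - 81*L (l(L, g) = (-81*L + 0*g) + g = (-81*L + 0) + g = -81*L + g = g - 81*L)
((-33717 + (-12259/(-8811) - 890/1551)) - 18062)/C(l(-14, w(2, -2)), -89) = ((-33717 + (-12259/(-8811) - 890/1551)) - 18062)/(-60) = ((-33717 + (-12259*(-1/8811) - 890*1/1551)) - 18062)*(-1/60) = ((-33717 + (12259/8811 - 890/1551)) - 18062)*(-1/60) = ((-33717 + 338543/414117) - 18062)*(-1/60) = (-13962444346/414117 - 18062)*(-1/60) = -21442225600/414117*(-1/60) = 1072111280/1242351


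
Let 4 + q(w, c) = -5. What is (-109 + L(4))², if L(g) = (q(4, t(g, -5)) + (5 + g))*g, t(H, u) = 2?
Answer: 11881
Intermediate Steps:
q(w, c) = -9 (q(w, c) = -4 - 5 = -9)
L(g) = g*(-4 + g) (L(g) = (-9 + (5 + g))*g = (-4 + g)*g = g*(-4 + g))
(-109 + L(4))² = (-109 + 4*(-4 + 4))² = (-109 + 4*0)² = (-109 + 0)² = (-109)² = 11881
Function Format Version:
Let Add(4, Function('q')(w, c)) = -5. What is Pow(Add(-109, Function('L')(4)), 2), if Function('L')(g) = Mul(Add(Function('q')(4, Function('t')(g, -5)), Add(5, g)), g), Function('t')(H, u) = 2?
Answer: 11881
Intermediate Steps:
Function('q')(w, c) = -9 (Function('q')(w, c) = Add(-4, -5) = -9)
Function('L')(g) = Mul(g, Add(-4, g)) (Function('L')(g) = Mul(Add(-9, Add(5, g)), g) = Mul(Add(-4, g), g) = Mul(g, Add(-4, g)))
Pow(Add(-109, Function('L')(4)), 2) = Pow(Add(-109, Mul(4, Add(-4, 4))), 2) = Pow(Add(-109, Mul(4, 0)), 2) = Pow(Add(-109, 0), 2) = Pow(-109, 2) = 11881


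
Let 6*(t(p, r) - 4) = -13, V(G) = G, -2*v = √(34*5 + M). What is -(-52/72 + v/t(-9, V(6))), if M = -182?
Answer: 13/18 + 6*I*√3/11 ≈ 0.72222 + 0.94475*I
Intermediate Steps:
v = -I*√3 (v = -√(34*5 - 182)/2 = -√(170 - 182)/2 = -I*√3 ≈ -1.732*I)
t(p, r) = 11/6 (t(p, r) = 4 + (⅙)*(-13) = 4 - 13/6 = 11/6)
-(-52/72 + v/t(-9, V(6))) = -(-52/72 + (-I*√3)/(11/6)) = -(-52*1/72 - I*√3*(6/11)) = -(-13/18 - 6*I*√3/11) = 13/18 + 6*I*√3/11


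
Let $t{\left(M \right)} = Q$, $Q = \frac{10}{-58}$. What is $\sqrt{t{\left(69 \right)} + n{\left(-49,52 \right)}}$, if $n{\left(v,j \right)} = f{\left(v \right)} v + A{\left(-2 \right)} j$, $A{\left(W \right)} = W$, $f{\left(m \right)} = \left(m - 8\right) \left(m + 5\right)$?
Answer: $\frac{3 i \sqrt{11493309}}{29} \approx 350.71 i$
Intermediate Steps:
$f{\left(m \right)} = \left(-8 + m\right) \left(5 + m\right)$
$Q = - \frac{5}{29}$ ($Q = 10 \left(- \frac{1}{58}\right) = - \frac{5}{29} \approx -0.17241$)
$t{\left(M \right)} = - \frac{5}{29}$
$n{\left(v,j \right)} = - 2 j + v \left(-40 + v^{2} - 3 v\right)$ ($n{\left(v,j \right)} = \left(-40 + v^{2} - 3 v\right) v - 2 j = v \left(-40 + v^{2} - 3 v\right) - 2 j = - 2 j + v \left(-40 + v^{2} - 3 v\right)$)
$\sqrt{t{\left(69 \right)} + n{\left(-49,52 \right)}} = \sqrt{- \frac{5}{29} - \left(104 - 49 \left(40 - \left(-49\right)^{2} + 3 \left(-49\right)\right)\right)} = \sqrt{- \frac{5}{29} - \left(104 - 49 \left(40 - 2401 - 147\right)\right)} = \sqrt{- \frac{5}{29} - \left(104 - -122892\right)} = \sqrt{- \frac{5}{29} - 122996} = \sqrt{- \frac{3566889}{29}} = \frac{3 i \sqrt{11493309}}{29}$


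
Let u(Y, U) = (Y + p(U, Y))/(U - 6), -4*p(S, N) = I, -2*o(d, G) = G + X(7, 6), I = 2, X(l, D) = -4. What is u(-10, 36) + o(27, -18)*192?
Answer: 42233/20 ≈ 2111.6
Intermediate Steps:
o(d, G) = 2 - G/2 (o(d, G) = -(G - 4)/2 = -(-4 + G)/2 = 2 - G/2)
p(S, N) = -½ (p(S, N) = -¼*2 = -½)
u(Y, U) = (-½ + Y)/(-6 + U) (u(Y, U) = (Y - ½)/(U - 6) = (-½ + Y)/(-6 + U))
u(-10, 36) + o(27, -18)*192 = (-½ - 10)/(-6 + 36) + (2 - ½*(-18))*192 = -21/2/30 + (2 + 9)*192 = (1/30)*(-21/2) + 11*192 = -7/20 + 2112 = 42233/20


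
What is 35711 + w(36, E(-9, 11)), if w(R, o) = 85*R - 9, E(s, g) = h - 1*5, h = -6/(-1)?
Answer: 38762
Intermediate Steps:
h = 6 (h = -6*(-1) = 6)
E(s, g) = 1 (E(s, g) = 6 - 1*5 = 6 - 5 = 1)
w(R, o) = -9 + 85*R
35711 + w(36, E(-9, 11)) = 35711 + (-9 + 85*36) = 35711 + (-9 + 3060) = 35711 + 3051 = 38762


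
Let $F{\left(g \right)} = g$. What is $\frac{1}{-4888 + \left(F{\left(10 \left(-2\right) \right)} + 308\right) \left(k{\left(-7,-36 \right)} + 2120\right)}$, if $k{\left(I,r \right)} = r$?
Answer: $\frac{1}{595304} \approx 1.6798 \cdot 10^{-6}$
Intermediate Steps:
$\frac{1}{-4888 + \left(F{\left(10 \left(-2\right) \right)} + 308\right) \left(k{\left(-7,-36 \right)} + 2120\right)} = \frac{1}{-4888 + \left(10 \left(-2\right) + 308\right) \left(-36 + 2120\right)} = \frac{1}{-4888 + \left(-20 + 308\right) 2084} = \frac{1}{-4888 + 288 \cdot 2084} = \frac{1}{-4888 + 600192} = \frac{1}{595304}$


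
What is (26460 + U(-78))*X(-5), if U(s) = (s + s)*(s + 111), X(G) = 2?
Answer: 42624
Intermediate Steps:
U(s) = 2*s*(111 + s) (U(s) = (2*s)*(111 + s) = 2*s*(111 + s))
(26460 + U(-78))*X(-5) = (26460 + 2*(-78)*(111 - 78))*2 = (26460 + 2*(-78)*33)*2 = (26460 - 5148)*2 = 21312*2 = 42624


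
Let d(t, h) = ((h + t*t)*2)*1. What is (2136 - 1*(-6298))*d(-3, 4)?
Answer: 219284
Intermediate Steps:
d(t, h) = 2*h + 2*t² (d(t, h) = ((h + t²)*2)*1 = (2*h + 2*t²)*1 = 2*h + 2*t²)
(2136 - 1*(-6298))*d(-3, 4) = (2136 - 1*(-6298))*(2*4 + 2*(-3)²) = (2136 + 6298)*(8 + 2*9) = 8434*(8 + 18) = 8434*26 = 219284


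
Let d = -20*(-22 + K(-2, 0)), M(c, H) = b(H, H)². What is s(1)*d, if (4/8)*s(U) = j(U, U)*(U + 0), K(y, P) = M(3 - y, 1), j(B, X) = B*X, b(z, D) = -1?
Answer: 840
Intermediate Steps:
M(c, H) = 1 (M(c, H) = (-1)² = 1)
K(y, P) = 1
d = 420 (d = -20*(-22 + 1) = -20*(-21) = 420)
s(U) = 2*U³ (s(U) = 2*((U*U)*(U + 0)) = 2*(U²*U) = 2*U³)
s(1)*d = (2*1³)*420 = (2*1)*420 = 2*420 = 840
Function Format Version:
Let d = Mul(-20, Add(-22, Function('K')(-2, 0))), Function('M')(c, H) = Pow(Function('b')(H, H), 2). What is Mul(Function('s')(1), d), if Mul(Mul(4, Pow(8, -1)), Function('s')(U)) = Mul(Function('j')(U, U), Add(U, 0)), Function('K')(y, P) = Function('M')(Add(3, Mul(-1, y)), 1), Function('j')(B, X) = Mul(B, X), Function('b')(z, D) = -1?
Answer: 840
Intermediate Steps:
Function('M')(c, H) = 1 (Function('M')(c, H) = Pow(-1, 2) = 1)
Function('K')(y, P) = 1
d = 420 (d = Mul(-20, Add(-22, 1)) = Mul(-20, -21) = 420)
Function('s')(U) = Mul(2, Pow(U, 3)) (Function('s')(U) = Mul(2, Mul(Mul(U, U), Add(U, 0))) = Mul(2, Mul(Pow(U, 2), U)) = Mul(2, Pow(U, 3)))
Mul(Function('s')(1), d) = Mul(Mul(2, Pow(1, 3)), 420) = Mul(Mul(2, 1), 420) = Mul(2, 420) = 840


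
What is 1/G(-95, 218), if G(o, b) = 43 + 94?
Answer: 1/137 ≈ 0.0072993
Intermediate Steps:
G(o, b) = 137
1/G(-95, 218) = 1/137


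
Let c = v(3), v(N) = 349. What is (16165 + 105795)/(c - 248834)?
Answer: -24392/49697 ≈ -0.49081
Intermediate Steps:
c = 349
(16165 + 105795)/(c - 248834) = (16165 + 105795)/(349 - 248834) = 121960/(-248485) = 121960*(-1/248485) = -24392/49697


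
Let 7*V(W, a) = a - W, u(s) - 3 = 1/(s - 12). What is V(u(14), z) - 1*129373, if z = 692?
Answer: -1809845/14 ≈ -1.2927e+5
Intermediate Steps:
u(s) = 3 + 1/(-12 + s) (u(s) = 3 + 1/(s - 12) = 3 + 1/(-12 + s))
V(W, a) = -W/7 + a/7 (V(W, a) = (a - W)/7 = -W/7 + a/7)
V(u(14), z) - 1*129373 = (-(-35 + 3*14)/(7*(-12 + 14)) + (⅐)*692) - 1*129373 = (-(-35 + 42)/(7*2) + 692/7) - 129373 = (-7/14 + 692/7) - 129373 = (-⅐*7/2 + 692/7) - 129373 = (-½ + 692/7) - 129373 = 1377/14 - 129373 = -1809845/14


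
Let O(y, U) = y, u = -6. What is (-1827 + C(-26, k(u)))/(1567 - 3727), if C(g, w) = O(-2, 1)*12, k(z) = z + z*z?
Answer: 617/720 ≈ 0.85694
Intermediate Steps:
k(z) = z + z**2
C(g, w) = -24 (C(g, w) = -2*12 = -24)
(-1827 + C(-26, k(u)))/(1567 - 3727) = (-1827 - 24)/(1567 - 3727) = -1851/(-2160) = -1851*(-1/2160) = 617/720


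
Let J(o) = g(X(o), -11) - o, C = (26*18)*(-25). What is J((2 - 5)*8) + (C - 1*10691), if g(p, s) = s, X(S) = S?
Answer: -22378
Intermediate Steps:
C = -11700 (C = 468*(-25) = -11700)
J(o) = -11 - o
J((2 - 5)*8) + (C - 1*10691) = (-11 - (2 - 5)*8) + (-11700 - 1*10691) = (-11 - (-3)*8) + (-11700 - 10691) = (-11 - 1*(-24)) - 22391 = (-11 + 24) - 22391 = 13 - 22391 = -22378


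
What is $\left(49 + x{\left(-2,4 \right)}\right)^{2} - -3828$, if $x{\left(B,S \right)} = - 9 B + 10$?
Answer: $9757$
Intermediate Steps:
$x{\left(B,S \right)} = 10 - 9 B$
$\left(49 + x{\left(-2,4 \right)}\right)^{2} - -3828 = \left(49 + \left(10 - -18\right)\right)^{2} - -3828 = \left(49 + \left(10 + 18\right)\right)^{2} + 3828 = \left(49 + 28\right)^{2} + 3828 = 77^{2} + 3828 = 5929 + 3828 = 9757$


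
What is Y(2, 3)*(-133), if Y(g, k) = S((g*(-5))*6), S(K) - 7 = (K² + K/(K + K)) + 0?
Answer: -959595/2 ≈ -4.7980e+5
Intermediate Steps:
S(K) = 15/2 + K² (S(K) = 7 + ((K² + K/(K + K)) + 0) = 7 + ((K² + K/((2*K))) + 0) = 7 + ((K² + (1/(2*K))*K) + 0) = 7 + ((K² + ½) + 0) = 7 + ((½ + K²) + 0) = 7 + (½ + K²) = 15/2 + K²)
Y(g, k) = 15/2 + 900*g² (Y(g, k) = 15/2 + ((g*(-5))*6)² = 15/2 + (-5*g*6)² = 15/2 + (-30*g)² = 15/2 + 900*g²)
Y(2, 3)*(-133) = (15/2 + 900*2²)*(-133) = (15/2 + 900*4)*(-133) = (15/2 + 3600)*(-133) = (7215/2)*(-133) = -959595/2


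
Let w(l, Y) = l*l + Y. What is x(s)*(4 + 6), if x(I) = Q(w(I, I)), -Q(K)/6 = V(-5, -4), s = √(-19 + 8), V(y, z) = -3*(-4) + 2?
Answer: -840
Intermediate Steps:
V(y, z) = 14 (V(y, z) = 12 + 2 = 14)
s = I*√11 (s = √(-11) = I*√11 ≈ 3.3166*I)
w(l, Y) = Y + l² (w(l, Y) = l² + Y = Y + l²)
Q(K) = -84 (Q(K) = -6*14 = -84)
x(I) = -84
x(s)*(4 + 6) = -84*(4 + 6) = -84*10 = -840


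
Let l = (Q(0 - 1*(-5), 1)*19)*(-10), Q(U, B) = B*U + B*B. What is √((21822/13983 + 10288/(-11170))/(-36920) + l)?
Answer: 3*I*√292502985147054509151467/48054490510 ≈ 33.764*I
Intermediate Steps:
Q(U, B) = B² + B*U (Q(U, B) = B*U + B² = B² + B*U)
l = -1140 (l = ((1*(1 + (0 - 1*(-5))))*19)*(-10) = ((1*(1 + (0 + 5)))*19)*(-10) = ((1*(1 + 5))*19)*(-10) = ((1*6)*19)*(-10) = (6*19)*(-10) = 114*(-10) = -1140)
√((21822/13983 + 10288/(-11170))/(-36920) + l) = √((21822/13983 + 10288/(-11170))/(-36920) - 1140) = √((21822*(1/13983) + 10288*(-1/11170))*(-1/36920) - 1140) = √((7274/4661 - 5144/5585)*(-1/36920) - 1140) = √((16649106/26031685)*(-1/36920) - 1140) = √(-8324553/480544905100 - 1140) = √(-547821200138553/480544905100) = 3*I*√292502985147054509151467/48054490510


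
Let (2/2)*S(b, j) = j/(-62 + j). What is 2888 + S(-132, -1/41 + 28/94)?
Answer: 11081239/3837 ≈ 2888.0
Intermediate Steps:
S(b, j) = j/(-62 + j)
2888 + S(-132, -1/41 + 28/94) = 2888 + (-1/41 + 28/94)/(-62 + (-1/41 + 28/94)) = 2888 + (-1*1/41 + 28*(1/94))/(-62 + (-1*1/41 + 28*(1/94))) = 2888 + (-1/41 + 14/47)/(-62 + (-1/41 + 14/47)) = 2888 + 527/(1927*(-62 + 527/1927)) = 2888 + 527/(1927*(-118947/1927)) = 2888 + (527/1927)*(-1927/118947) = 2888 - 17/3837 = 11081239/3837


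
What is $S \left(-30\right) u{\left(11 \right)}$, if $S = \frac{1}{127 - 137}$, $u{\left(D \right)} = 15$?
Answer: $45$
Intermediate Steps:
$S = - \frac{1}{10}$ ($S = \frac{1}{-10} = - \frac{1}{10} \approx -0.1$)
$S \left(-30\right) u{\left(11 \right)} = \left(- \frac{1}{10}\right) \left(-30\right) 15 = 3 \cdot 15 = 45$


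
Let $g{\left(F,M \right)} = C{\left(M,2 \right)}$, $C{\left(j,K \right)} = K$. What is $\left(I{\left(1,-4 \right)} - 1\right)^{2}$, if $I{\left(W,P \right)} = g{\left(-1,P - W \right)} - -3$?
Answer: $16$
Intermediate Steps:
$g{\left(F,M \right)} = 2$
$I{\left(W,P \right)} = 5$ ($I{\left(W,P \right)} = 2 - -3 = 2 + 3 = 5$)
$\left(I{\left(1,-4 \right)} - 1\right)^{2} = \left(5 - 1\right)^{2} = 4^{2} = 16$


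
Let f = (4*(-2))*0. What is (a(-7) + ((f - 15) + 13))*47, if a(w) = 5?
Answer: 141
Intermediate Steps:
f = 0 (f = -8*0 = 0)
(a(-7) + ((f - 15) + 13))*47 = (5 + ((0 - 15) + 13))*47 = (5 + (-15 + 13))*47 = (5 - 2)*47 = 3*47 = 141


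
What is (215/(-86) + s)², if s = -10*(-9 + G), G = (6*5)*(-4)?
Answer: 6630625/4 ≈ 1.6577e+6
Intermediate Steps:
G = -120 (G = 30*(-4) = -120)
s = 1290 (s = -10*(-9 - 120) = -10*(-129) = 1290)
(215/(-86) + s)² = (215/(-86) + 1290)² = (215*(-1/86) + 1290)² = (-5/2 + 1290)² = (2575/2)² = 6630625/4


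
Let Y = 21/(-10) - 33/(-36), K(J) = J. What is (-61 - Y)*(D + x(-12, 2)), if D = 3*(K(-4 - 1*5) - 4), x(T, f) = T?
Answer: 61013/20 ≈ 3050.6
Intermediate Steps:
Y = -71/60 (Y = 21*(-⅒) - 33*(-1/36) = -21/10 + 11/12 = -71/60 ≈ -1.1833)
D = -39 (D = 3*((-4 - 1*5) - 4) = 3*((-4 - 5) - 4) = 3*(-9 - 4) = 3*(-13) = -39)
(-61 - Y)*(D + x(-12, 2)) = (-61 - 1*(-71/60))*(-39 - 12) = (-61 + 71/60)*(-51) = -3589/60*(-51) = 61013/20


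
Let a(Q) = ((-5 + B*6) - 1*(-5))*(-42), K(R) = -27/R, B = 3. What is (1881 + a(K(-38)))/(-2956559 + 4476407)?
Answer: 125/168872 ≈ 0.00074021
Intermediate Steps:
a(Q) = -756 (a(Q) = ((-5 + 3*6) - 1*(-5))*(-42) = ((-5 + 18) + 5)*(-42) = (13 + 5)*(-42) = 18*(-42) = -756)
(1881 + a(K(-38)))/(-2956559 + 4476407) = (1881 - 756)/(-2956559 + 4476407) = 1125/1519848 = 1125*(1/1519848) = 125/168872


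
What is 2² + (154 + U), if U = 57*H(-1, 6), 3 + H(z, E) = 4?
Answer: 215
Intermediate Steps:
H(z, E) = 1 (H(z, E) = -3 + 4 = 1)
U = 57 (U = 57*1 = 57)
2² + (154 + U) = 2² + (154 + 57) = 4 + 211 = 215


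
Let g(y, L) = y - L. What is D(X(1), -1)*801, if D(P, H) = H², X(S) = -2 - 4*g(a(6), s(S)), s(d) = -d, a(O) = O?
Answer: 801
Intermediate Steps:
X(S) = -26 - 4*S (X(S) = -2 - 4*(6 - (-1)*S) = -2 - 4*(6 + S) = -2 + (-24 - 4*S) = -26 - 4*S)
D(X(1), -1)*801 = (-1)²*801 = 1*801 = 801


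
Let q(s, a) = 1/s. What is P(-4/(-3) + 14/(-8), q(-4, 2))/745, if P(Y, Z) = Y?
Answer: -1/1788 ≈ -0.00055928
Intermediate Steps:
P(-4/(-3) + 14/(-8), q(-4, 2))/745 = (-4/(-3) + 14/(-8))/745 = (-4*(-⅓) + 14*(-⅛))*(1/745) = (4/3 - 7/4)*(1/745) = -5/12*1/745 = -1/1788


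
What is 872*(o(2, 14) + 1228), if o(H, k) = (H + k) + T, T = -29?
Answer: 1059480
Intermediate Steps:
o(H, k) = -29 + H + k (o(H, k) = (H + k) - 29 = -29 + H + k)
872*(o(2, 14) + 1228) = 872*((-29 + 2 + 14) + 1228) = 872*(-13 + 1228) = 872*1215 = 1059480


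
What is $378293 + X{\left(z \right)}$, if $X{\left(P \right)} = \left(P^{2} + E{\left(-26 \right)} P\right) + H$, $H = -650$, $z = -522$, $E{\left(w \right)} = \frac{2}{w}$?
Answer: $\frac{8452173}{13} \approx 6.5017 \cdot 10^{5}$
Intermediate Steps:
$X{\left(P \right)} = -650 + P^{2} - \frac{P}{13}$ ($X{\left(P \right)} = \left(P^{2} + \frac{2}{-26} P\right) - 650 = \left(P^{2} + 2 \left(- \frac{1}{26}\right) P\right) - 650 = \left(P^{2} - \frac{P}{13}\right) - 650 = -650 + P^{2} - \frac{P}{13}$)
$378293 + X{\left(z \right)} = 378293 - \left(\frac{7928}{13} - 272484\right) = 378293 + \left(-650 + 272484 + \frac{522}{13}\right) = 378293 + \frac{3534364}{13} = \frac{8452173}{13}$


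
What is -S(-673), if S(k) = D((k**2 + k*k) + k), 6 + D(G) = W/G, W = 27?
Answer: 5431083/905185 ≈ 6.0000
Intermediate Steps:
D(G) = -6 + 27/G
S(k) = -6 + 27/(k + 2*k**2) (S(k) = -6 + 27/((k**2 + k*k) + k) = -6 + 27/((k**2 + k**2) + k) = -6 + 27/(2*k**2 + k) = -6 + 27/(k + 2*k**2))
-S(-673) = -(-6 + 27/(-673*(1 + 2*(-673)))) = -(-6 + 27*(-1/673)/(1 - 1346)) = -(-6 + 27*(-1/673)/(-1345)) = -(-6 + 27*(-1/673)*(-1/1345)) = -(-6 + 27/905185) = -1*(-5431083/905185) = 5431083/905185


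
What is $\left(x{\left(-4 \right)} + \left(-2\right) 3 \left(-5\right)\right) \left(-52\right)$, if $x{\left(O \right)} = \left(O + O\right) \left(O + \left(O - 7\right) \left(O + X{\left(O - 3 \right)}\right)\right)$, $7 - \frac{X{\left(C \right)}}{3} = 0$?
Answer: $-81016$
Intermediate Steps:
$X{\left(C \right)} = 21$ ($X{\left(C \right)} = 21 - 0 = 21 + 0 = 21$)
$x{\left(O \right)} = 2 O \left(O + \left(-7 + O\right) \left(21 + O\right)\right)$ ($x{\left(O \right)} = \left(O + O\right) \left(O + \left(O - 7\right) \left(O + 21\right)\right) = 2 O \left(O + \left(-7 + O\right) \left(21 + O\right)\right)$)
$\left(x{\left(-4 \right)} + \left(-2\right) 3 \left(-5\right)\right) \left(-52\right) = \left(2 \left(-4\right) \left(-147 + \left(-4\right)^{2} + 15 \left(-4\right)\right) + \left(-2\right) 3 \left(-5\right)\right) \left(-52\right) = \left(2 \left(-4\right) \left(-147 + 16 - 60\right) - -30\right) \left(-52\right) = \left(2 \left(-4\right) \left(-191\right) + 30\right) \left(-52\right) = \left(1528 + 30\right) \left(-52\right) = 1558 \left(-52\right) = -81016$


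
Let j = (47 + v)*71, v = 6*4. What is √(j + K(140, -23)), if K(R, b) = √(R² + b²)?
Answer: √(5041 + √20129) ≈ 71.992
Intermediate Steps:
v = 24
j = 5041 (j = (47 + 24)*71 = 71*71 = 5041)
√(j + K(140, -23)) = √(5041 + √(140² + (-23)²)) = √(5041 + √(19600 + 529)) = √(5041 + √20129)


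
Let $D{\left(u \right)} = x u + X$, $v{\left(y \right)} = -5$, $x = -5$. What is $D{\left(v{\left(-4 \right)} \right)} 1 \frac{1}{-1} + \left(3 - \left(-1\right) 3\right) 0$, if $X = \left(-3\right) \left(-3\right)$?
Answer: $-34$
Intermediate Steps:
$X = 9$
$D{\left(u \right)} = 9 - 5 u$ ($D{\left(u \right)} = - 5 u + 9 = 9 - 5 u$)
$D{\left(v{\left(-4 \right)} \right)} 1 \frac{1}{-1} + \left(3 - \left(-1\right) 3\right) 0 = \left(9 - -25\right) 1 \frac{1}{-1} + \left(3 - \left(-1\right) 3\right) 0 = \left(9 + 25\right) 1 \left(-1\right) + \left(3 - -3\right) 0 = 34 \left(-1\right) + \left(3 + 3\right) 0 = -34 + 6 \cdot 0 = -34 + 0 = -34$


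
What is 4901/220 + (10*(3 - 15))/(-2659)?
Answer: 13058159/584980 ≈ 22.322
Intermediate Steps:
4901/220 + (10*(3 - 15))/(-2659) = 4901*(1/220) + (10*(-12))*(-1/2659) = 4901/220 - 120*(-1/2659) = 4901/220 + 120/2659 = 13058159/584980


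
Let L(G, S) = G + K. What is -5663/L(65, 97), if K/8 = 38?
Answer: -5663/369 ≈ -15.347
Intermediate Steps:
K = 304 (K = 8*38 = 304)
L(G, S) = 304 + G (L(G, S) = G + 304 = 304 + G)
-5663/L(65, 97) = -5663/(304 + 65) = -5663/369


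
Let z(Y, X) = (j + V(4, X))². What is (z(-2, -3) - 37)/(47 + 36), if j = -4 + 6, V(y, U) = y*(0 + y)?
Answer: 287/83 ≈ 3.4578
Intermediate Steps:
V(y, U) = y² (V(y, U) = y*y = y²)
j = 2
z(Y, X) = 324 (z(Y, X) = (2 + 4²)² = (2 + 16)² = 18² = 324)
(z(-2, -3) - 37)/(47 + 36) = (324 - 37)/(47 + 36) = 287/83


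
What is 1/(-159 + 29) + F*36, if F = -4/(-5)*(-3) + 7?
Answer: 21527/130 ≈ 165.59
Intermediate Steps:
F = 23/5 (F = -4*(-⅕)*(-3) + 7 = (⅘)*(-3) + 7 = -12/5 + 7 = 23/5 ≈ 4.6000)
1/(-159 + 29) + F*36 = 1/(-159 + 29) + (23/5)*36 = 1/(-130) + 828/5 = -1/130 + 828/5 = 21527/130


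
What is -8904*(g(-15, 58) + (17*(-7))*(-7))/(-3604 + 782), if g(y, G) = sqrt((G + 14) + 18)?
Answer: 218148/83 + 13356*sqrt(10)/1411 ≈ 2658.2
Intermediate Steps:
g(y, G) = sqrt(32 + G) (g(y, G) = sqrt((14 + G) + 18) = sqrt(32 + G))
-8904*(g(-15, 58) + (17*(-7))*(-7))/(-3604 + 782) = -8904*(sqrt(32 + 58) + (17*(-7))*(-7))/(-3604 + 782) = -(-218148/83 - 13356*sqrt(10)/1411) = -8904*(-49/166 - 3*sqrt(10)/2822) = 218148/83 + 13356*sqrt(10)/1411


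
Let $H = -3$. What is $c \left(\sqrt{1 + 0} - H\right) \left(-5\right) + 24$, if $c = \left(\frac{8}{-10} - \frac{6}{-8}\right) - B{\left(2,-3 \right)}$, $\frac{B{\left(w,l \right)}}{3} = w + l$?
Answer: $-35$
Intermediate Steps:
$B{\left(w,l \right)} = 3 l + 3 w$ ($B{\left(w,l \right)} = 3 \left(w + l\right) = 3 \left(l + w\right) = 3 l + 3 w$)
$c = \frac{59}{20}$ ($c = \left(\frac{8}{-10} - \frac{6}{-8}\right) - \left(3 \left(-3\right) + 3 \cdot 2\right) = \left(8 \left(- \frac{1}{10}\right) - - \frac{3}{4}\right) - \left(-9 + 6\right) = \left(- \frac{4}{5} + \frac{3}{4}\right) - -3 = - \frac{1}{20} + 3 = \frac{59}{20} \approx 2.95$)
$c \left(\sqrt{1 + 0} - H\right) \left(-5\right) + 24 = \frac{59 \left(\sqrt{1 + 0} - -3\right) \left(-5\right)}{20} + 24 = \frac{59 \left(\sqrt{1} + 3\right) \left(-5\right)}{20} + 24 = \frac{59 \left(1 + 3\right) \left(-5\right)}{20} + 24 = \frac{59 \cdot 4 \left(-5\right)}{20} + 24 = \frac{59}{20} \left(-20\right) + 24 = -59 + 24 = -35$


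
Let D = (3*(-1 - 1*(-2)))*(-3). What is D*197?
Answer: -1773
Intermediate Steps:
D = -9 (D = (3*(-1 + 2))*(-3) = (3*1)*(-3) = 3*(-3) = -9)
D*197 = -9*197 = -1773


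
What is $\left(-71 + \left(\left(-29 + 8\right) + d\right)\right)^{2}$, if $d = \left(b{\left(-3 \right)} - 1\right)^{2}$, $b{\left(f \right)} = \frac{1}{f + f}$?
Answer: $\frac{10647169}{1296} \approx 8215.4$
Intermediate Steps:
$b{\left(f \right)} = \frac{1}{2 f}$
$d = \frac{49}{36}$ ($d = \left(\frac{1}{2 \left(-3\right)} - 1\right)^{2} = \left(\frac{1}{2} \left(- \frac{1}{3}\right) - 1\right)^{2} = \left(- \frac{1}{6} - 1\right)^{2} = \left(- \frac{7}{6}\right)^{2} = \frac{49}{36} \approx 1.3611$)
$\left(-71 + \left(\left(-29 + 8\right) + d\right)\right)^{2} = \left(-71 + \left(\left(-29 + 8\right) + \frac{49}{36}\right)\right)^{2} = \left(-71 + \left(-21 + \frac{49}{36}\right)\right)^{2} = \left(-71 - \frac{707}{36}\right)^{2} = \left(- \frac{3263}{36}\right)^{2} = \frac{10647169}{1296}$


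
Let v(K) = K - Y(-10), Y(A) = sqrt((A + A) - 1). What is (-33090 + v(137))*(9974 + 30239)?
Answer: -1325138989 - 40213*I*sqrt(21) ≈ -1.3251e+9 - 1.8428e+5*I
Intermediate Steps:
Y(A) = sqrt(-1 + 2*A) (Y(A) = sqrt(2*A - 1) = sqrt(-1 + 2*A))
v(K) = K - I*sqrt(21) (v(K) = K - sqrt(-1 + 2*(-10)) = K - sqrt(-1 - 20) = K - sqrt(-21) = K - I*sqrt(21))
(-33090 + v(137))*(9974 + 30239) = (-33090 + (137 - I*sqrt(21)))*(9974 + 30239) = (-32953 - I*sqrt(21))*40213 = -1325138989 - 40213*I*sqrt(21)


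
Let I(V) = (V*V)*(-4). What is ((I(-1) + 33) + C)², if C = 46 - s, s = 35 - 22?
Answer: 3844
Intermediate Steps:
s = 13
I(V) = -4*V² (I(V) = V²*(-4) = -4*V²)
C = 33 (C = 46 - 1*13 = 46 - 13 = 33)
((I(-1) + 33) + C)² = ((-4*(-1)² + 33) + 33)² = ((-4*1 + 33) + 33)² = ((-4 + 33) + 33)² = (29 + 33)² = 62² = 3844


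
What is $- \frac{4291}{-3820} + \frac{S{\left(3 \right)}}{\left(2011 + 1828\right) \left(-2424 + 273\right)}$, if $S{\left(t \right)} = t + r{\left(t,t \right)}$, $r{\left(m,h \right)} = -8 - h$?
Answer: $\frac{35433774059}{31544371980} \approx 1.1233$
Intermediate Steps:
$S{\left(t \right)} = -8$ ($S{\left(t \right)} = t - \left(8 + t\right) = -8$)
$- \frac{4291}{-3820} + \frac{S{\left(3 \right)}}{\left(2011 + 1828\right) \left(-2424 + 273\right)} = - \frac{4291}{-3820} - \frac{8}{\left(2011 + 1828\right) \left(-2424 + 273\right)} = \left(-4291\right) \left(- \frac{1}{3820}\right) - \frac{8}{3839 \left(-2151\right)} = \frac{4291}{3820} - \frac{8}{-8257689} = \frac{4291}{3820} - - \frac{8}{8257689} = \frac{4291}{3820} + \frac{8}{8257689} = \frac{35433774059}{31544371980}$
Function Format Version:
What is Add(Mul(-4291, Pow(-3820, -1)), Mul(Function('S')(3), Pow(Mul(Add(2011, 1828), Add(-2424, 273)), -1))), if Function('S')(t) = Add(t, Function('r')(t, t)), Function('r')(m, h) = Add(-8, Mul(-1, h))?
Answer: Rational(35433774059, 31544371980) ≈ 1.1233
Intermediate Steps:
Function('S')(t) = -8 (Function('S')(t) = Add(t, Add(-8, Mul(-1, t))) = -8)
Add(Mul(-4291, Pow(-3820, -1)), Mul(Function('S')(3), Pow(Mul(Add(2011, 1828), Add(-2424, 273)), -1))) = Add(Mul(-4291, Pow(-3820, -1)), Mul(-8, Pow(Mul(Add(2011, 1828), Add(-2424, 273)), -1))) = Add(Mul(-4291, Rational(-1, 3820)), Mul(-8, Pow(Mul(3839, -2151), -1))) = Add(Rational(4291, 3820), Mul(-8, Pow(-8257689, -1))) = Add(Rational(4291, 3820), Mul(-8, Rational(-1, 8257689))) = Add(Rational(4291, 3820), Rational(8, 8257689)) = Rational(35433774059, 31544371980)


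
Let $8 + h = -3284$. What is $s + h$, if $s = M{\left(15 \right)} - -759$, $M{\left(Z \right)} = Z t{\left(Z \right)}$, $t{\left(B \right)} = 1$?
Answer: $-2518$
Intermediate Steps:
$h = -3292$ ($h = -8 - 3284 = -3292$)
$M{\left(Z \right)} = Z$ ($M{\left(Z \right)} = Z 1 = Z$)
$s = 774$ ($s = 15 - -759 = 15 + 759 = 774$)
$s + h = 774 - 3292 = -2518$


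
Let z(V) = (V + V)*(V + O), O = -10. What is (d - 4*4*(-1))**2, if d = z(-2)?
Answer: 4096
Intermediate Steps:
z(V) = 2*V*(-10 + V) (z(V) = (V + V)*(V - 10) = (2*V)*(-10 + V) = 2*V*(-10 + V))
d = 48 (d = 2*(-2)*(-10 - 2) = 2*(-2)*(-12) = 48)
(d - 4*4*(-1))**2 = (48 - 4*4*(-1))**2 = (48 - 16*(-1))**2 = (48 + 16)**2 = 64**2 = 4096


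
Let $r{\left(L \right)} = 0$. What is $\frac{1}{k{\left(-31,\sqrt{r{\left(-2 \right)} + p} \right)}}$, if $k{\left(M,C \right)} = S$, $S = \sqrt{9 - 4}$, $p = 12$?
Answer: $\frac{\sqrt{5}}{5} \approx 0.44721$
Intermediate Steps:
$S = \sqrt{5} \approx 2.2361$
$k{\left(M,C \right)} = \sqrt{5}$
$\frac{1}{k{\left(-31,\sqrt{r{\left(-2 \right)} + p} \right)}} = \frac{1}{\sqrt{5}} = \frac{\sqrt{5}}{5}$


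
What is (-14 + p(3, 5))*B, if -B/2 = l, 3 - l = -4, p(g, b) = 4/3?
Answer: 532/3 ≈ 177.33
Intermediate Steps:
p(g, b) = 4/3 (p(g, b) = 4*(⅓) = 4/3)
l = 7 (l = 3 - 1*(-4) = 3 + 4 = 7)
B = -14 (B = -2*7 = -14)
(-14 + p(3, 5))*B = (-14 + 4/3)*(-14) = -38/3*(-14) = 532/3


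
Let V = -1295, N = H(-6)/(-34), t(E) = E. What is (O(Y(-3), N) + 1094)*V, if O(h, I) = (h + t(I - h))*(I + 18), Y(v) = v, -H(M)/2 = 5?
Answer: -411448695/289 ≈ -1.4237e+6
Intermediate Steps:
H(M) = -10 (H(M) = -2*5 = -10)
N = 5/17 (N = -10/(-34) = -10*(-1/34) = 5/17 ≈ 0.29412)
O(h, I) = I*(18 + I) (O(h, I) = (h + (I - h))*(I + 18) = I*(18 + I))
(O(Y(-3), N) + 1094)*V = (5*(18 + 5/17)/17 + 1094)*(-1295) = ((5/17)*(311/17) + 1094)*(-1295) = (1555/289 + 1094)*(-1295) = (317721/289)*(-1295) = -411448695/289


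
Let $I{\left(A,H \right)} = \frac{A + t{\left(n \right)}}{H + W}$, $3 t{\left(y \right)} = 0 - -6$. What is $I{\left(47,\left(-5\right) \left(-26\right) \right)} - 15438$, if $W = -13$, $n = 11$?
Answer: $- \frac{1806197}{117} \approx -15438.0$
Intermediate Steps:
$t{\left(y \right)} = 2$ ($t{\left(y \right)} = \frac{0 - -6}{3} = \frac{0 + 6}{3} = \frac{1}{3} \cdot 6 = 2$)
$I{\left(A,H \right)} = \frac{2 + A}{-13 + H}$ ($I{\left(A,H \right)} = \frac{A + 2}{H - 13} = \frac{2 + A}{-13 + H}$)
$I{\left(47,\left(-5\right) \left(-26\right) \right)} - 15438 = \frac{2 + 47}{-13 - -130} - 15438 = \frac{1}{-13 + 130} \cdot 49 - 15438 = \frac{1}{117} \cdot 49 - 15438 = \frac{49}{117} - 15438 = - \frac{1806197}{117}$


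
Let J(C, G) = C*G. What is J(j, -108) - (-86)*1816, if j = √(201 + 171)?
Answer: 156176 - 216*√93 ≈ 1.5409e+5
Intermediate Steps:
j = 2*√93 (j = √372 = 2*√93 ≈ 19.287)
J(j, -108) - (-86)*1816 = (2*√93)*(-108) - (-86)*1816 = -216*√93 - 1*(-156176) = -216*√93 + 156176 = 156176 - 216*√93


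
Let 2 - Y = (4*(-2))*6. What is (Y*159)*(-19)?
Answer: -151050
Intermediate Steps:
Y = 50 (Y = 2 - 4*(-2)*6 = 2 - (-8)*6 = 2 - 1*(-48) = 2 + 48 = 50)
(Y*159)*(-19) = (50*159)*(-19) = 7950*(-19) = -151050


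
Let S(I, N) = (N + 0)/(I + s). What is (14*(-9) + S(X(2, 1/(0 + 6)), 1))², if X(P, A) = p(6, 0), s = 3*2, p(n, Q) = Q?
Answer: 570025/36 ≈ 15834.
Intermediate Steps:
s = 6
X(P, A) = 0
S(I, N) = N/(6 + I) (S(I, N) = (N + 0)/(I + 6) = N/(6 + I))
(14*(-9) + S(X(2, 1/(0 + 6)), 1))² = (14*(-9) + 1/(6 + 0))² = (-126 + 1/6)² = (-126 + 1*(⅙))² = (-126 + ⅙)² = (-755/6)² = 570025/36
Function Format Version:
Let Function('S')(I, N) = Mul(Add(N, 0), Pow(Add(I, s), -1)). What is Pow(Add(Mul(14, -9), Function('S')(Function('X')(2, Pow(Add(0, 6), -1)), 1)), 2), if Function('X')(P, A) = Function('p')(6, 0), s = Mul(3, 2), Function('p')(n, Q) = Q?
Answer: Rational(570025, 36) ≈ 15834.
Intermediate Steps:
s = 6
Function('X')(P, A) = 0
Function('S')(I, N) = Mul(N, Pow(Add(6, I), -1)) (Function('S')(I, N) = Mul(Add(N, 0), Pow(Add(I, 6), -1)) = Mul(N, Pow(Add(6, I), -1)))
Pow(Add(Mul(14, -9), Function('S')(Function('X')(2, Pow(Add(0, 6), -1)), 1)), 2) = Pow(Add(Mul(14, -9), Mul(1, Pow(Add(6, 0), -1))), 2) = Pow(Add(-126, Mul(1, Pow(6, -1))), 2) = Pow(Add(-126, Mul(1, Rational(1, 6))), 2) = Pow(Add(-126, Rational(1, 6)), 2) = Pow(Rational(-755, 6), 2) = Rational(570025, 36)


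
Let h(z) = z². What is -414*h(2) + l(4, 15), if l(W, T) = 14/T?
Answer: -24826/15 ≈ -1655.1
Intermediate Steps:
-414*h(2) + l(4, 15) = -414*2² + 14/15 = -414*4 + 14*(1/15) = -1656 + 14/15 = -24826/15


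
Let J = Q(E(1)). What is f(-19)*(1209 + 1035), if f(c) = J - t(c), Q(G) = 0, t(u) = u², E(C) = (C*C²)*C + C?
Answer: -810084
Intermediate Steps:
E(C) = C + C⁴ (E(C) = C³*C + C = C⁴ + C = C + C⁴)
J = 0
f(c) = -c² (f(c) = 0 - c² = -c²)
f(-19)*(1209 + 1035) = (-1*(-19)²)*(1209 + 1035) = -1*361*2244 = -361*2244 = -810084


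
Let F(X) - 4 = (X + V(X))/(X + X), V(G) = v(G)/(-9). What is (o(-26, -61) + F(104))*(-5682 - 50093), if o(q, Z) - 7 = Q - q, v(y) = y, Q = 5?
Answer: -21306050/9 ≈ -2.3673e+6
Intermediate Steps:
o(q, Z) = 12 - q (o(q, Z) = 7 + (5 - q) = 12 - q)
V(G) = -G/9 (V(G) = G/(-9) = G*(-⅑) = -G/9)
F(X) = 40/9 (F(X) = 4 + (X - X/9)/(X + X) = 4 + (8*X/9)/((2*X)) = 4 + (8*X/9)*(1/(2*X)) = 4 + 4/9 = 40/9)
(o(-26, -61) + F(104))*(-5682 - 50093) = ((12 - 1*(-26)) + 40/9)*(-5682 - 50093) = ((12 + 26) + 40/9)*(-55775) = (38 + 40/9)*(-55775) = (382/9)*(-55775) = -21306050/9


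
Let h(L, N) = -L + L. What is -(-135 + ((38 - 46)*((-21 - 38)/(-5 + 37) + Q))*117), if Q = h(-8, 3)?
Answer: -6363/4 ≈ -1590.8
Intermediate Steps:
h(L, N) = 0
Q = 0
-(-135 + ((38 - 46)*((-21 - 38)/(-5 + 37) + Q))*117) = -(-135 + ((38 - 46)*((-21 - 38)/(-5 + 37) + 0))*117) = -(-135 - 8*(-59/32 + 0)*117) = -(-135 - 8*(-59/32)*117) = -(-135 + (59/4)*117) = -(-135 + 6903/4) = -1*6363/4 = -6363/4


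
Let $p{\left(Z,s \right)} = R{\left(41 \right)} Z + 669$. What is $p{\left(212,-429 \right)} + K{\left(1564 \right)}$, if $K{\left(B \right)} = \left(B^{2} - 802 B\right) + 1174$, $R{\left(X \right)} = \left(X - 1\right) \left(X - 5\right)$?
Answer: $1498891$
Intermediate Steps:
$R{\left(X \right)} = \left(-1 + X\right) \left(-5 + X\right)$ ($R{\left(X \right)} = \left(X - 1\right) \left(-5 + X\right) = \left(-1 + X\right) \left(-5 + X\right)$)
$K{\left(B \right)} = 1174 + B^{2} - 802 B$
$p{\left(Z,s \right)} = 669 + 1440 Z$ ($p{\left(Z,s \right)} = \left(5 + 41^{2} - 246\right) Z + 669 = \left(5 + 1681 - 246\right) Z + 669 = 1440 Z + 669 = 669 + 1440 Z$)
$p{\left(212,-429 \right)} + K{\left(1564 \right)} = \left(669 + 1440 \cdot 212\right) + \left(1174 + 1564^{2} - 1254328\right) = \left(669 + 305280\right) + \left(1174 + 2446096 - 1254328\right) = 305949 + 1192942 = 1498891$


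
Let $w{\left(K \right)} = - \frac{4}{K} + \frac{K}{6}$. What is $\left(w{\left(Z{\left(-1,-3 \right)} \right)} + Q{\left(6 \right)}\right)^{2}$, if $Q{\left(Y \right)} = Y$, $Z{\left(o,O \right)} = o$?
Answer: $\frac{3481}{36} \approx 96.694$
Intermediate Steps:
$w{\left(K \right)} = - \frac{4}{K} + \frac{K}{6}$ ($w{\left(K \right)} = - \frac{4}{K} + K \frac{1}{6} = - \frac{4}{K} + \frac{K}{6}$)
$\left(w{\left(Z{\left(-1,-3 \right)} \right)} + Q{\left(6 \right)}\right)^{2} = \left(\left(- \frac{4}{-1} + \frac{1}{6} \left(-1\right)\right) + 6\right)^{2} = \left(\left(\left(-4\right) \left(-1\right) - \frac{1}{6}\right) + 6\right)^{2} = \left(\left(4 - \frac{1}{6}\right) + 6\right)^{2} = \left(\frac{23}{6} + 6\right)^{2} = \left(\frac{59}{6}\right)^{2} = \frac{3481}{36}$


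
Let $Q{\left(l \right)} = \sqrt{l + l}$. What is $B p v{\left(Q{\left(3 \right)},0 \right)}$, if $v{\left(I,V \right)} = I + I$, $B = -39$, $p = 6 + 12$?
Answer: $- 1404 \sqrt{6} \approx -3439.1$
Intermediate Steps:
$Q{\left(l \right)} = \sqrt{2} \sqrt{l}$ ($Q{\left(l \right)} = \sqrt{2 l} = \sqrt{2} \sqrt{l}$)
$p = 18$
$v{\left(I,V \right)} = 2 I$
$B p v{\left(Q{\left(3 \right)},0 \right)} = \left(-39\right) 18 \cdot 2 \sqrt{2} \sqrt{3} = - 702 \cdot 2 \sqrt{6} = - 1404 \sqrt{6}$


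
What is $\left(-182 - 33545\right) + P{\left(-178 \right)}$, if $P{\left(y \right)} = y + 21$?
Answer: $-33884$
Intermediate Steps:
$P{\left(y \right)} = 21 + y$
$\left(-182 - 33545\right) + P{\left(-178 \right)} = \left(-182 - 33545\right) + \left(21 - 178\right) = -33727 - 157 = -33884$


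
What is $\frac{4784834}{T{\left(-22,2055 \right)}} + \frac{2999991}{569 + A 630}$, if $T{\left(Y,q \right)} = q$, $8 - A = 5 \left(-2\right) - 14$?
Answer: $\frac{105349805491}{42598095} \approx 2473.1$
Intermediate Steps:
$A = 32$ ($A = 8 - \left(5 \left(-2\right) - 14\right) = 8 - \left(-10 - 14\right) = 8 - -24 = 8 + 24 = 32$)
$\frac{4784834}{T{\left(-22,2055 \right)}} + \frac{2999991}{569 + A 630} = \frac{4784834}{2055} + \frac{2999991}{569 + 32 \cdot 630} = 4784834 \cdot \frac{1}{2055} + \frac{2999991}{569 + 20160} = \frac{4784834}{2055} + \frac{2999991}{20729} = \frac{105349805491}{42598095}$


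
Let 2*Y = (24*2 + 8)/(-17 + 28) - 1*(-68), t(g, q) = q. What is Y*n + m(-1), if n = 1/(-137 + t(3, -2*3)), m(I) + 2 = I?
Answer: -5121/1573 ≈ -3.2556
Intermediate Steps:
m(I) = -2 + I
Y = 402/11 (Y = ((24*2 + 8)/(-17 + 28) - 1*(-68))/2 = ((48 + 8)/11 + 68)/2 = (56*(1/11) + 68)/2 = (56/11 + 68)/2 = (½)*(804/11) = 402/11 ≈ 36.545)
n = -1/143 (n = 1/(-137 - 2*3) = 1/(-137 - 6) = 1/(-143) = -1/143 ≈ -0.0069930)
Y*n + m(-1) = (402/11)*(-1/143) + (-2 - 1) = -402/1573 - 3 = -5121/1573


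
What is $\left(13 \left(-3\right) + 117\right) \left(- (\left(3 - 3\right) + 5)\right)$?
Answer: $-390$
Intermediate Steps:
$\left(13 \left(-3\right) + 117\right) \left(- (\left(3 - 3\right) + 5)\right) = \left(-39 + 117\right) \left(- (0 + 5)\right) = 78 \left(\left(-1\right) 5\right) = 78 \left(-5\right) = -390$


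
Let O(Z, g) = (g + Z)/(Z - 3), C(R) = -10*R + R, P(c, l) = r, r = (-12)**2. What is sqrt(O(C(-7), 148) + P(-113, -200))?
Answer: sqrt(132765)/30 ≈ 12.146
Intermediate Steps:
r = 144
P(c, l) = 144
C(R) = -9*R
O(Z, g) = (Z + g)/(-3 + Z)
sqrt(O(C(-7), 148) + P(-113, -200)) = sqrt((-9*(-7) + 148)/(-3 - 9*(-7)) + 144) = sqrt((63 + 148)/(-3 + 63) + 144) = sqrt(211/60 + 144) = sqrt(8851/60) = sqrt(132765)/30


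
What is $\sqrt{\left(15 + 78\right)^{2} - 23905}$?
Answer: $2 i \sqrt{3814} \approx 123.52 i$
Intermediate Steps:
$\sqrt{\left(15 + 78\right)^{2} - 23905} = \sqrt{93^{2} - 23905} = \sqrt{8649 - 23905} = \sqrt{-15256} = 2 i \sqrt{3814}$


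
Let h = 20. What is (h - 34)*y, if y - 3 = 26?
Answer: -406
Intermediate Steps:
y = 29 (y = 3 + 26 = 29)
(h - 34)*y = (20 - 34)*29 = -14*29 = -406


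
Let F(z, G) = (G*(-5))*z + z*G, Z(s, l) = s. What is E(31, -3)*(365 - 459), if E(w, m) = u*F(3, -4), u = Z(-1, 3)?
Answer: 4512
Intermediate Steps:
u = -1
F(z, G) = -4*G*z (F(z, G) = (-5*G)*z + G*z = -5*G*z + G*z = -4*G*z)
E(w, m) = -48 (E(w, m) = -(-4)*(-4)*3 = -1*48 = -48)
E(31, -3)*(365 - 459) = -48*(365 - 459) = -48*(-94) = 4512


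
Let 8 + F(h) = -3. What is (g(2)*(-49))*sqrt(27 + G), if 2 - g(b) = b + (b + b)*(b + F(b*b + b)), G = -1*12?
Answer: -1764*sqrt(15) ≈ -6831.9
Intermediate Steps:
G = -12
F(h) = -11 (F(h) = -8 - 3 = -11)
g(b) = 2 - b - 2*b*(-11 + b) (g(b) = 2 - (b + (b + b)*(b - 11)) = 2 - (b + (2*b)*(-11 + b)) = 2 - (b + 2*b*(-11 + b)) = 2 + (-b - 2*b*(-11 + b)) = 2 - b - 2*b*(-11 + b))
(g(2)*(-49))*sqrt(27 + G) = ((2 - 2*2**2 + 21*2)*(-49))*sqrt(27 - 12) = ((2 - 2*4 + 42)*(-49))*sqrt(15) = ((2 - 8 + 42)*(-49))*sqrt(15) = (36*(-49))*sqrt(15) = -1764*sqrt(15)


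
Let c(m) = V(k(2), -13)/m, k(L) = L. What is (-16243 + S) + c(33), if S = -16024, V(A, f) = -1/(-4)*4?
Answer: -1064810/33 ≈ -32267.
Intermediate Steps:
V(A, f) = 1 (V(A, f) = -1*(-¼)*4 = (¼)*4 = 1)
c(m) = 1/m
(-16243 + S) + c(33) = (-16243 - 16024) + 1/33 = -32267 + 1/33 = -1064810/33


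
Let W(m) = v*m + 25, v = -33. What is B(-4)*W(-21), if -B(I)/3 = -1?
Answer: 2154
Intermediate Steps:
B(I) = 3 (B(I) = -3*(-1) = 3)
W(m) = 25 - 33*m (W(m) = -33*m + 25 = 25 - 33*m)
B(-4)*W(-21) = 3*(25 - 33*(-21)) = 3*(25 + 693) = 3*718 = 2154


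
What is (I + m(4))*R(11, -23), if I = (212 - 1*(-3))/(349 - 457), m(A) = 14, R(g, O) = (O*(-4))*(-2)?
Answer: -59662/27 ≈ -2209.7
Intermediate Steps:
R(g, O) = 8*O (R(g, O) = -4*O*(-2) = 8*O)
I = -215/108 (I = (212 + 3)/(-108) = 215*(-1/108) = -215/108 ≈ -1.9907)
(I + m(4))*R(11, -23) = (-215/108 + 14)*(8*(-23)) = (1297/108)*(-184) = -59662/27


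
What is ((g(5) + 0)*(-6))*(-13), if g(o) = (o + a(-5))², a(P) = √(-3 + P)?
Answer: 1326 + 1560*I*√2 ≈ 1326.0 + 2206.2*I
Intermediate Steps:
g(o) = (o + 2*I*√2)² (g(o) = (o + √(-3 - 5))² = (o + √(-8))² = (o + 2*I*√2)²)
((g(5) + 0)*(-6))*(-13) = (((5 + 2*I*√2)² + 0)*(-6))*(-13) = ((5 + 2*I*√2)²*(-6))*(-13) = -6*(5 + 2*I*√2)²*(-13) = 78*(5 + 2*I*√2)²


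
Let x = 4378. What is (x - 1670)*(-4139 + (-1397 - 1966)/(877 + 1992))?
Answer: -1692949528/151 ≈ -1.1212e+7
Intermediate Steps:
(x - 1670)*(-4139 + (-1397 - 1966)/(877 + 1992)) = (4378 - 1670)*(-4139 + (-1397 - 1966)/(877 + 1992)) = 2708*(-4139 - 3363/2869) = 2708*(-4139 - 3363*1/2869) = 2708*(-4139 - 177/151) = 2708*(-625166/151) = -1692949528/151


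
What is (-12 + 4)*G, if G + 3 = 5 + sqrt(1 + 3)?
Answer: -32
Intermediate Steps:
G = 4 (G = -3 + (5 + sqrt(1 + 3)) = -3 + (5 + sqrt(4)) = -3 + (5 + 2) = -3 + 7 = 4)
(-12 + 4)*G = (-12 + 4)*4 = -8*4 = -32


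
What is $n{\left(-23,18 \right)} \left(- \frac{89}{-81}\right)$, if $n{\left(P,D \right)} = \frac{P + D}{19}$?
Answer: $- \frac{445}{1539} \approx -0.28915$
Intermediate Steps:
$n{\left(P,D \right)} = \frac{D}{19} + \frac{P}{19}$ ($n{\left(P,D \right)} = \left(D + P\right) \frac{1}{19} = \frac{D}{19} + \frac{P}{19}$)
$n{\left(-23,18 \right)} \left(- \frac{89}{-81}\right) = \left(\frac{1}{19} \cdot 18 + \frac{1}{19} \left(-23\right)\right) \left(- \frac{89}{-81}\right) = \left(\frac{18}{19} - \frac{23}{19}\right) \left(\left(-89\right) \left(- \frac{1}{81}\right)\right) = \left(- \frac{5}{19}\right) \frac{89}{81} = - \frac{445}{1539}$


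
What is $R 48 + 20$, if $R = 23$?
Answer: $1124$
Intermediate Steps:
$R 48 + 20 = 23 \cdot 48 + 20 = 1104 + 20 = 1124$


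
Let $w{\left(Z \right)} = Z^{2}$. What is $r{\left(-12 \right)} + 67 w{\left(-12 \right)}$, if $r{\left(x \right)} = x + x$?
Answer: $9624$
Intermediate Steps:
$r{\left(x \right)} = 2 x$
$r{\left(-12 \right)} + 67 w{\left(-12 \right)} = 2 \left(-12\right) + 67 \left(-12\right)^{2} = -24 + 67 \cdot 144 = -24 + 9648 = 9624$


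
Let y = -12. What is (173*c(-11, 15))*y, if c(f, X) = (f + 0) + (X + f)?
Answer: 14532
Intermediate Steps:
c(f, X) = X + 2*f (c(f, X) = f + (X + f) = X + 2*f)
(173*c(-11, 15))*y = (173*(15 + 2*(-11)))*(-12) = (173*(15 - 22))*(-12) = (173*(-7))*(-12) = -1211*(-12) = 14532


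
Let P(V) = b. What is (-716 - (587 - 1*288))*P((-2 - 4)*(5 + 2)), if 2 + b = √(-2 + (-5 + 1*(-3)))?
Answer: 2030 - 1015*I*√10 ≈ 2030.0 - 3209.7*I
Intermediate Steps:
b = -2 + I*√10 (b = -2 + √(-2 + (-5 + 1*(-3))) = -2 + √(-2 + (-5 - 3)) = -2 + √(-2 - 8) = -2 + √(-10) = -2 + I*√10 ≈ -2.0 + 3.1623*I)
P(V) = -2 + I*√10
(-716 - (587 - 1*288))*P((-2 - 4)*(5 + 2)) = (-716 - (587 - 1*288))*(-2 + I*√10) = (-716 - (587 - 288))*(-2 + I*√10) = (-716 - 1*299)*(-2 + I*√10) = (-716 - 299)*(-2 + I*√10) = -1015*(-2 + I*√10) = 2030 - 1015*I*√10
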